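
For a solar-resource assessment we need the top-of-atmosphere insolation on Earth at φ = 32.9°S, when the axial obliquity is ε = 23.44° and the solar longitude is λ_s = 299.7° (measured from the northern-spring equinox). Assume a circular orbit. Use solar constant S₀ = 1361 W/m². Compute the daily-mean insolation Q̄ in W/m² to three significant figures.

Q̄ ≈ 479 W/m²

Solar declination: sin δ = sin ε · sin λ_s = sin 23.44° × sin 299.7° = -0.34553, so δ = -20.214°.
cos H₀ = −tan(-32.9°) tan(-20.214°) = -0.2382, H₀ = 1.8113 rad.
Bracket: H₀ sin φ sin δ + cos φ cos δ sin H₀ = 1.8113×-0.54317×-0.34553 + 0.83962×0.93841×0.97121 = 0.339948 + 0.765224 = 1.105172.
Q̄ = (S₀/π) × [bracket] = (1361/π) × 1.105172 = 478.8 W/m².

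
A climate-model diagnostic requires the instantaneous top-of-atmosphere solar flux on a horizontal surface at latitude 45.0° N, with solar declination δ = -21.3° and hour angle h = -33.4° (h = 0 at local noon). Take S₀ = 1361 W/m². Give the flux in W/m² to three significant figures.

399 W/m²

cos θ_z = sin φ sin δ + cos φ cos δ cos h = -0.256857 + 0.550002 = 0.293145.
Flux = S₀ · cos θ_z = 1361 × 0.293145 = 399.0 W/m².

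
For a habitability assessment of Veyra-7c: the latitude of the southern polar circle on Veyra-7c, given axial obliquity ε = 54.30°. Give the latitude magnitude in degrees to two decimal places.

The polar circle is the lowest latitude that experiences at least one full rotation of continuous darkness at the northern-summer solstice; it lies at |ϕ| = 90° − ε = 90° − 54.30° = 35.70°.

35.70°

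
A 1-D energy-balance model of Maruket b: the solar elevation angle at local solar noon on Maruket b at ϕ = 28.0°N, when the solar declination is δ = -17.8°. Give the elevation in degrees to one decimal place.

44.2°

At local noon the hour angle is zero, so the zenith angle equals |ϕ − δ| = |+28.0° − (-17.800°)| = 45.800°.
Elevation = 90° − 45.800° = 44.2°.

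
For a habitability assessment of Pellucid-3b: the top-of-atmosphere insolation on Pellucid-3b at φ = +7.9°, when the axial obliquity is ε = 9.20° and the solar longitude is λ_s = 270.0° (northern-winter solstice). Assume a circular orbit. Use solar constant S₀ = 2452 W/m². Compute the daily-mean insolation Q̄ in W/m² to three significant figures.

Solar declination: sin δ = sin ε · sin λ_s = sin 9.20° × sin 270.0° = -0.15988, so δ = -9.200°.
cos H₀ = −tan(+7.9°) tan(-9.200°) = 0.0225, H₀ = 1.5483 rad.
Bracket: H₀ sin φ sin δ + cos φ cos δ sin H₀ = 1.5483×0.13744×-0.15988 + 0.99051×0.98714×0.99975 = -0.034022 + 0.977528 = 0.943506.
Q̄ = (S₀/π) × [bracket] = (2452/π) × 0.943506 = 736.4 W/m².

Q̄ ≈ 736 W/m²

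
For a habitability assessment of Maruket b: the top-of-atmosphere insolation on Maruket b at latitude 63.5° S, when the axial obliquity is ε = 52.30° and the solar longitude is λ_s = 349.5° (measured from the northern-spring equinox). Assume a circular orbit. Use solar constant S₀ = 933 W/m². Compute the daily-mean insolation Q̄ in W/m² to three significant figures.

Solar declination: sin δ = sin ε · sin λ_s = sin 52.30° × sin 349.5° = -0.14419, so δ = -8.290°.
cos H₀ = −tan(-63.5°) tan(-8.290°) = -0.2923, H₀ = 1.8674 rad.
Bracket: H₀ sin φ sin δ + cos φ cos δ sin H₀ = 1.8674×-0.89493×-0.14419 + 0.44620×0.98955×0.95634 = 0.240969 + 0.422260 = 0.663229.
Q̄ = (S₀/π) × [bracket] = (933/π) × 0.663229 = 197.0 W/m².

Q̄ ≈ 197 W/m²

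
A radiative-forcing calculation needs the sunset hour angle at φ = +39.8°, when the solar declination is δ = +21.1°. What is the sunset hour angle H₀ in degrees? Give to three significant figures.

cos H₀ = −tan φ · tan δ = −tan(+39.8°) × tan(+21.100°) = -0.3215, so H₀ = 1.8981 rad = 108.75°.

H₀ = 109°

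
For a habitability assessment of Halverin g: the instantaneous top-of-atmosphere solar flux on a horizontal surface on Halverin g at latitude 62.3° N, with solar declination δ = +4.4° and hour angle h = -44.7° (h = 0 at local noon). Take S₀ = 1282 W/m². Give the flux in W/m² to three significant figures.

509 W/m²

cos θ_z = sin φ sin δ + cos φ cos δ cos h = 0.067927 + 0.329436 = 0.397363.
Flux = S₀ · cos θ_z = 1282 × 0.397363 = 509.4 W/m².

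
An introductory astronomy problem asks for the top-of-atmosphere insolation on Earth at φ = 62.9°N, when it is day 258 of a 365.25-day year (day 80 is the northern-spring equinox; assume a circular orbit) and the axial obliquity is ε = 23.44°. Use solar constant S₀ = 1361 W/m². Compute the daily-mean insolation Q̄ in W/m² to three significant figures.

Solar longitude: λ_s = 360° × (258 − 80)/365.25 = 175.441°.
sin δ = sin 23.44° × sin 175.441° = 0.03162, so δ = +1.812°.
cos H₀ = −tan(+62.9°) tan(+1.812°) = -0.0618, H₀ = 1.6326 rad.
Bracket: H₀ sin φ sin δ + cos φ cos δ sin H₀ = 1.6326×0.89021×0.03162 + 0.45554×0.99950×0.99809 = 0.045955 + 0.454443 = 0.500398.
Q̄ = (S₀/π) × [bracket] = (1361/π) × 0.500398 = 216.8 W/m².

Q̄ ≈ 217 W/m²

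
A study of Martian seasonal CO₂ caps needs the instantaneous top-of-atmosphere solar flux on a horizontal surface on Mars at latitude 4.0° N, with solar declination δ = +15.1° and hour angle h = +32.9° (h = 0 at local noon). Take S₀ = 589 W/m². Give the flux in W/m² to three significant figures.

487 W/m²

cos θ_z = sin φ sin δ + cos φ cos δ cos h = 0.018172 + 0.808655 = 0.826827.
Flux = S₀ · cos θ_z = 589 × 0.826827 = 487.0 W/m².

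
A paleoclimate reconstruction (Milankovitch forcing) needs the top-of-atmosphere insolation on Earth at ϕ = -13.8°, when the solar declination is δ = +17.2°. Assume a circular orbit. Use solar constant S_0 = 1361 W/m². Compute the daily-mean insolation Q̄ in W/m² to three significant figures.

Q̄ ≈ 355 W/m²

cos h₀ = −tan(-13.8°) tan(+17.200°) = 0.0760, h₀ = 1.4947 rad.
Bracket: h₀ sin ϕ sin δ + cos ϕ cos δ sin h₀ = 1.4947×-0.23853×0.29571 + 0.97113×0.95528×0.99711 = -0.105430 + 0.925020 = 0.819590.
Q̄ = (S_0/π) × [bracket] = (1361/π) × 0.819590 = 355.1 W/m².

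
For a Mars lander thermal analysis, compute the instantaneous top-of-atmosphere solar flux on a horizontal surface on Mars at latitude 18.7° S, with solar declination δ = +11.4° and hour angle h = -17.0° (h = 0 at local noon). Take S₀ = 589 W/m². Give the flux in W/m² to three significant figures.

cos θ_z = sin φ sin δ + cos φ cos δ cos h = -0.063372 + 0.887951 = 0.824579.
Flux = S₀ · cos θ_z = 589 × 0.824579 = 485.7 W/m².

486 W/m²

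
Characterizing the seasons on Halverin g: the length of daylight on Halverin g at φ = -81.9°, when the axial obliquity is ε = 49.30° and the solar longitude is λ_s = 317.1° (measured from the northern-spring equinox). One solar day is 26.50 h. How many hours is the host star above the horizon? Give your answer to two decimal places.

26.50 h

Solar declination: sin δ = sin ε · sin λ_s = sin 49.30° × sin 317.1° = -0.51608, so δ = -31.070°.
Sunrise equation: cos H₀ = −tan φ · tan δ = -4.2335 ≤ −1, so the host star never sets (polar day) and H₀ = π.
Daylight = 2H₀/(2π) × 26.50 h = (3.1416/π) × 26.50 = 26.50 h.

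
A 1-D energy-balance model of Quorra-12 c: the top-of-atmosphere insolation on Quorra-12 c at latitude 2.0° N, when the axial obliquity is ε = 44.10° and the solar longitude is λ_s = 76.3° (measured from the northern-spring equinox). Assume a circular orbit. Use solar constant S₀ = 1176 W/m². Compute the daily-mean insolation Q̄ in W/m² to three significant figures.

Solar declination: sin δ = sin ε · sin λ_s = sin 44.10° × sin 76.3° = 0.67611, so δ = +42.541°.
cos H₀ = −tan(+2.0°) tan(+42.541°) = -0.0320, H₀ = 1.6028 rad.
Bracket: H₀ sin φ sin δ + cos φ cos δ sin H₀ = 1.6028×0.03490×0.67611 + 0.99939×0.73680×0.99949 = 0.037820 + 0.735975 = 0.773795.
Q̄ = (S₀/π) × [bracket] = (1176/π) × 0.773795 = 289.7 W/m².

Q̄ ≈ 290 W/m²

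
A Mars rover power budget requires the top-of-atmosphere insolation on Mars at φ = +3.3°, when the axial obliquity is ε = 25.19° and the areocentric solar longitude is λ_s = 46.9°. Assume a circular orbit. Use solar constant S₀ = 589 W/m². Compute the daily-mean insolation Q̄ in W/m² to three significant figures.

sin δ = sin 25.19° × sin 46.9° = 0.31077, so δ = +18.106°.
cos H₀ = −tan(+3.3°) tan(+18.106°) = -0.0189, H₀ = 1.5896 rad.
Bracket: H₀ sin φ sin δ + cos φ cos δ sin H₀ = 1.5896×0.05756×0.31077 + 0.99834×0.95048×0.99982 = 0.028435 + 0.948731 = 0.977166.
Q̄ = (S₀/π) × [bracket] = (589/π) × 0.977166 = 183.2 W/m².

Q̄ ≈ 183 W/m²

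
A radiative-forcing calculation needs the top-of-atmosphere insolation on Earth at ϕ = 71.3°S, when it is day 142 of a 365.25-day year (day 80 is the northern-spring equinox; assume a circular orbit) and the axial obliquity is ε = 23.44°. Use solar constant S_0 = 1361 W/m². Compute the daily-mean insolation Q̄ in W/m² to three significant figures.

Q̄ ≈ 0.00 W/m²

Solar longitude: L_s = 360° × (142 − 80)/365.25 = 61.109°.
sin δ = sin 23.44° × sin 61.109° = 0.34828, so δ = +20.382°.
cos h₀ = −tan(-71.3°) tan(+20.382°) = 1.0977 ≥ 1 ⇒ polar night, h₀ = 0 and Q̄ = 0.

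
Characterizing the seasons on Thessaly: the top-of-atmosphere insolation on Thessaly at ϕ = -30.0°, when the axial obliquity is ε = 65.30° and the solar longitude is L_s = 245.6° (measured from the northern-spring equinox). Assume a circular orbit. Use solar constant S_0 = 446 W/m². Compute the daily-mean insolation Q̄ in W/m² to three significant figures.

Solar declination: sin δ = sin ε · sin L_s = sin 65.30° × sin 245.6° = -0.82736, so δ = -55.829°.
cos h₀ = −tan(-30.0°) tan(-55.829°) = -0.8505, h₀ = 2.5877 rad.
Bracket: h₀ sin ϕ sin δ + cos ϕ cos δ sin h₀ = 2.5877×-0.50000×-0.82736 + 0.86603×0.56167×0.52603 = 1.070480 + 0.255873 = 1.326353.
Q̄ = (S_0/π) × [bracket] = (446/π) × 1.326353 = 188.3 W/m².

Q̄ ≈ 188 W/m²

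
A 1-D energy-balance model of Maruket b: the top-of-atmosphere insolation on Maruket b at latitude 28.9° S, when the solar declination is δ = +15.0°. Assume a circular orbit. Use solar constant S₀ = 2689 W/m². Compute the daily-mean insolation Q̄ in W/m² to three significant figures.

cos H₀ = −tan(-28.9°) tan(+15.000°) = 0.1479, H₀ = 1.4223 rad.
Bracket: H₀ sin φ sin δ + cos φ cos δ sin H₀ = 1.4223×-0.48328×0.25882 + 0.87546×0.96593×0.98900 = -0.177905 + 0.836331 = 0.658426.
Q̄ = (S₀/π) × [bracket] = (2689/π) × 0.658426 = 563.6 W/m².

Q̄ ≈ 564 W/m²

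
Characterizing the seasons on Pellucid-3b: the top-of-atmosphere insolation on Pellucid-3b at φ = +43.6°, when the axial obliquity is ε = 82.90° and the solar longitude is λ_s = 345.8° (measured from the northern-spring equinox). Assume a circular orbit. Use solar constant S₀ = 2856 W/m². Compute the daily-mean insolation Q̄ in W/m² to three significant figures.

Q̄ ≈ 417 W/m²

Solar declination: sin δ = sin ε · sin λ_s = sin 82.90° × sin 345.8° = -0.24343, so δ = -14.089°.
cos H₀ = −tan(+43.6°) tan(-14.089°) = 0.2390, H₀ = 1.3295 rad.
Bracket: H₀ sin φ sin δ + cos φ cos δ sin H₀ = 1.3295×0.68962×-0.24343 + 0.72417×0.96992×0.97102 = -0.223189 + 0.682032 = 0.458843.
Q̄ = (S₀/π) × [bracket] = (2856/π) × 0.458843 = 417.1 W/m².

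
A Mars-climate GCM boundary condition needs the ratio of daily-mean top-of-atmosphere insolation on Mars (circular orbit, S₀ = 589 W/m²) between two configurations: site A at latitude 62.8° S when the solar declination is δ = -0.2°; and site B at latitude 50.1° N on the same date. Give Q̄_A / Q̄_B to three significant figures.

Q̄_A / Q̄_B ≈ 0.725

— Configuration A (φ=-62.8°):
cos H₀ = −tan(-62.8°) tan(-0.200°) = -0.0068, H₀ = 1.5776 rad.
Bracket: H₀ sin φ sin δ + cos φ cos δ sin H₀ = 1.5776×-0.88942×-0.00349 + 0.45710×0.99999×0.99998 = 0.004897 + 0.457086 = 0.461983.
Q̄ = (S₀/π) × [bracket] = (589/π) × 0.461983 = 86.615 W/m².
— Configuration B (φ=+50.1°):
cos H₀ = −tan(+50.1°) tan(-0.200°) = 0.0042, H₀ = 1.5666 rad.
Bracket: H₀ sin φ sin δ + cos φ cos δ sin H₀ = 1.5666×0.76717×-0.00349 + 0.64145×0.99999×0.99999 = -0.004194 + 0.641437 = 0.637243.
Q̄ = (S₀/π) × [bracket] = (589/π) × 0.637243 = 119.47 W/m².
Ratio Q̄_A / Q̄_B = 86.615 / 119.47 = 0.7250.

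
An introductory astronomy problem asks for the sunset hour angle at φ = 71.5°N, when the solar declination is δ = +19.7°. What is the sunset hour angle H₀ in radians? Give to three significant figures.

H₀ = 3.14 rad

Sunrise equation: cos H₀ = −tan φ · tan δ = -1.0701 ≤ −1, so the Sun never sets (polar day) and H₀ = π.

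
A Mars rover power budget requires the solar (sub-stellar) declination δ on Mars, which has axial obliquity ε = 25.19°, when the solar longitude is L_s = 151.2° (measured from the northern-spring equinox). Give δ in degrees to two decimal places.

δ = +11.83°

sin δ = sin ε · sin L_s = sin 25.19° × sin 151.2° = 0.205045.
δ = arcsin(0.205045) = +11.83°.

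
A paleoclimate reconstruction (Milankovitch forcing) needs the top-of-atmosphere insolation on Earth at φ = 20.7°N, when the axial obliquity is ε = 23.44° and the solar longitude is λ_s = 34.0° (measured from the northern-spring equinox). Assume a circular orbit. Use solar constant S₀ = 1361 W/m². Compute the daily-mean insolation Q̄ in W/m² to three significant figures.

Q̄ ≈ 450 W/m²

Solar declination: sin δ = sin ε · sin λ_s = sin 23.44° × sin 34.0° = 0.22244, so δ = +12.852°.
cos H₀ = −tan(+20.7°) tan(+12.852°) = -0.0862, H₀ = 1.6571 rad.
Bracket: H₀ sin φ sin δ + cos φ cos δ sin H₀ = 1.6571×0.35347×0.22244 + 0.93544×0.97495×0.99628 = 0.130291 + 0.908615 = 1.038906.
Q̄ = (S₀/π) × [bracket] = (1361/π) × 1.038906 = 450.1 W/m².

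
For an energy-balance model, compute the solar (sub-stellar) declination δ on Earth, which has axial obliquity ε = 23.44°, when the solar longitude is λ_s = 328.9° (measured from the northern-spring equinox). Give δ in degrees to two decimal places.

δ = -11.86°

sin δ = sin ε · sin λ_s = sin 23.44° × sin 328.9° = -0.205471.
δ = arcsin(-0.205471) = -11.86°.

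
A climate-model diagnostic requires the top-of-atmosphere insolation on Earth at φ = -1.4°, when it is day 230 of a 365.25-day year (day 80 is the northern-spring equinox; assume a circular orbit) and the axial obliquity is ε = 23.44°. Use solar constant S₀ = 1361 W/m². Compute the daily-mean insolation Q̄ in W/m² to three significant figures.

Solar longitude: λ_s = 360° × (230 − 80)/365.25 = 147.844°.
sin δ = sin 23.44° × sin 147.844° = 0.21171, so δ = +12.223°.
cos H₀ = −tan(-1.4°) tan(+12.223°) = 0.0053, H₀ = 1.5655 rad.
Bracket: H₀ sin φ sin δ + cos φ cos δ sin H₀ = 1.5655×-0.02443×0.21171 + 0.99970×0.97733×0.99999 = -0.008097 + 0.977027 = 0.968930.
Q̄ = (S₀/π) × [bracket] = (1361/π) × 0.968930 = 419.8 W/m².

Q̄ ≈ 420 W/m²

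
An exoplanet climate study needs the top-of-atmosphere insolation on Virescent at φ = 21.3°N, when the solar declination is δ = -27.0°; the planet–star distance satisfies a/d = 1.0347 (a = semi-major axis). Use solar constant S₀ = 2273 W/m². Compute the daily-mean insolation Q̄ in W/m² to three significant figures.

cos H₀ = −tan(+21.3°) tan(-27.000°) = 0.1987, H₀ = 1.3708 rad.
Bracket: H₀ sin φ sin δ + cos φ cos δ sin H₀ = 1.3708×0.36325×-0.45399 + 0.93169×0.89101×0.98007 = -0.226061 + 0.813600 = 0.587539.
Inverse-square distance factor (a/d)² = 1.0347² = 1.070604.
Q̄ = (S₀/π) × 1.070604 × [bracket] = (2273/π) × 1.070604 × 0.587539 = 455.1 W/m².

Q̄ ≈ 455 W/m²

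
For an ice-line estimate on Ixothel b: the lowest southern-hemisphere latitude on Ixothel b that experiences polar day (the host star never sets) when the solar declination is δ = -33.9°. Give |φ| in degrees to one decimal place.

Polar day requires cos H₀ = −tan φ tan δ ≤ −1, i.e. tan φ tan δ ≥ 1.
The boundary is |tan φ| · |tan δ| = 1, so |φ| = 90° − |δ| = 90° − 33.9° = 56.1° in the southern hemisphere.

|φ| = 56.1°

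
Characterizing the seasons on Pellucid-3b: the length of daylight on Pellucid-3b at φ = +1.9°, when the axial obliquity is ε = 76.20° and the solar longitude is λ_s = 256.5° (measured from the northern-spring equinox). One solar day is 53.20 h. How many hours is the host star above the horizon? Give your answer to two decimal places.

24.99 h

Solar declination: sin δ = sin ε · sin λ_s = sin 76.20° × sin 256.5° = -0.94430, so δ = -70.787°.
cos H₀ = −tan φ · tan δ = −tan(+1.9°) × tan(-70.787°) = 0.0952, so H₀ = 1.4755 rad = 84.54°.
Daylight = 2H₀/(2π) × 53.20 h = (1.4755/π) × 53.20 = 24.99 h.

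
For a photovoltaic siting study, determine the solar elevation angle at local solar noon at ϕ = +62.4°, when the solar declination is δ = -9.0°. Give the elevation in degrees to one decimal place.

18.6°

At local noon the hour angle is zero, so the zenith angle equals |ϕ − δ| = |+62.4° − (-9.000°)| = 71.400°.
Elevation = 90° − 71.400° = 18.6°.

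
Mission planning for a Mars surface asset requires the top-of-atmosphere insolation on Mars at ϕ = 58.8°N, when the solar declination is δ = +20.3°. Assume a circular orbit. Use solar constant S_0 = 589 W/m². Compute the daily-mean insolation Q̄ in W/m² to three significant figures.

cos h₀ = −tan(+58.8°) tan(+20.300°) = -0.6108, h₀ = 2.2279 rad.
Bracket: h₀ sin ϕ sin δ + cos ϕ cos δ sin h₀ = 2.2279×0.85536×0.34694 + 0.51803×0.93789×0.79179 = 0.661148 + 0.384695 = 1.045843.
Q̄ = (S_0/π) × [bracket] = (589/π) × 1.045843 = 196.1 W/m².

Q̄ ≈ 196 W/m²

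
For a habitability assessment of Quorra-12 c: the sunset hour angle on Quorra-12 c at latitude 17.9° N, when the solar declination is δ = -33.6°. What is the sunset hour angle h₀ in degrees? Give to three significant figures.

cos h₀ = −tan ϕ · tan δ = −tan(+17.9°) × tan(-33.600°) = 0.2146, so h₀ = 1.3545 rad = 77.61°.

h₀ = 77.6°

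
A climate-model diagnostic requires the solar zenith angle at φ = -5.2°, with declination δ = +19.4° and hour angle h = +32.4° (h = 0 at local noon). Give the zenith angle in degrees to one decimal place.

cos θ_z = sin φ sin δ + cos φ cos δ cos h = -0.030105 + 0.793112 = 0.763007.
θ_z = arccos(0.763007) = 40.3°.

θ_z = 40.3°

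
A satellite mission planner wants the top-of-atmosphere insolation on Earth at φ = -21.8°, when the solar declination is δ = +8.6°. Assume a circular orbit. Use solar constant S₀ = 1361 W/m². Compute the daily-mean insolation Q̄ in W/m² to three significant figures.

Q̄ ≈ 361 W/m²

cos H₀ = −tan(-21.8°) tan(+8.600°) = 0.0605, H₀ = 1.5103 rad.
Bracket: H₀ sin φ sin δ + cos φ cos δ sin H₀ = 1.5103×-0.37137×0.14954 + 0.92849×0.98876×0.99817 = -0.083874 + 0.916374 = 0.832500.
Q̄ = (S₀/π) × [bracket] = (1361/π) × 0.832500 = 360.7 W/m².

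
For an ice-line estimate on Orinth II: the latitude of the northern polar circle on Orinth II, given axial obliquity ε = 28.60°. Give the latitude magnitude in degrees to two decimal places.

61.40°

The polar circle is the lowest latitude that experiences at least one full rotation of continuous daylight at the northern-summer solstice; it lies at |φ| = 90° − ε = 90° − 28.60° = 61.40°.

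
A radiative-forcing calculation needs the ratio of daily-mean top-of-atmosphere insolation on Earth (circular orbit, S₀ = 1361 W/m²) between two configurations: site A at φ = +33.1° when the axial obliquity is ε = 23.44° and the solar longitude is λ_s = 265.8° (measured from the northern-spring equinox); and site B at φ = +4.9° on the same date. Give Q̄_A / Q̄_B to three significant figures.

Q̄_A / Q̄_B ≈ 0.533

— Configuration A (φ=+33.1°):
Solar declination: sin δ = sin ε · sin λ_s = sin 23.44° × sin 265.8° = -0.39672, so δ = -23.373°.
cos H₀ = −tan(+33.1°) tan(-23.373°) = 0.2817, H₀ = 1.2852 rad.
Bracket: H₀ sin φ sin δ + cos φ cos δ sin H₀ = 1.2852×0.54610×-0.39672 + 0.83772×0.91794×0.95949 = -0.278437 + 0.737825 = 0.459388.
Q̄ = (S₀/π) × [bracket] = (1361/π) × 0.459388 = 199.02 W/m².
— Configuration B (φ=+4.9°):
cos H₀ = −tan(+4.9°) tan(-23.373°) = 0.0371, H₀ = 1.5337 rad.
Bracket: H₀ sin φ sin δ + cos φ cos δ sin H₀ = 1.5337×0.08542×-0.39672 + 0.99635×0.91794×0.99931 = -0.051974 + 0.913958 = 0.861984.
Q̄ = (S₀/π) × [bracket] = (1361/π) × 0.861984 = 373.43 W/m².
Ratio Q̄_A / Q̄_B = 199.02 / 373.43 = 0.5330.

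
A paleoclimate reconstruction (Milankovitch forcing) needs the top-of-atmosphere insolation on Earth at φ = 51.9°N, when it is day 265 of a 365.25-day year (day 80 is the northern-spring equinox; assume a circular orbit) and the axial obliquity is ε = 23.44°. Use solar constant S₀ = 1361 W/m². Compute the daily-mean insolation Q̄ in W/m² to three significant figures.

Q̄ ≈ 259 W/m²

Solar longitude: λ_s = 360° × (265 − 80)/365.25 = 182.341°.
sin δ = sin 23.44° × sin 182.341° = -0.01625, so δ = -0.931°.
cos H₀ = −tan(+51.9°) tan(-0.931°) = 0.0207, H₀ = 1.5501 rad.
Bracket: H₀ sin φ sin δ + cos φ cos δ sin H₀ = 1.5501×0.78694×-0.01625 + 0.61704×0.99987×0.99979 = -0.019822 + 0.616830 = 0.597008.
Q̄ = (S₀/π) × [bracket] = (1361/π) × 0.597008 = 258.6 W/m².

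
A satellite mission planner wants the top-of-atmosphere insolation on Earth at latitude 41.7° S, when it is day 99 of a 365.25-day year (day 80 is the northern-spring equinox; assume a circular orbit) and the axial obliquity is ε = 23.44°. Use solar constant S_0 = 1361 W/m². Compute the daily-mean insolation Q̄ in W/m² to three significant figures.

Solar longitude: L_s = 360° × (99 − 80)/365.25 = 18.727°.
sin δ = sin 23.44° × sin 18.727° = 0.12771, so δ = +7.337°.
cos h₀ = −tan(-41.7°) tan(+7.337°) = 0.1147, h₀ = 1.4558 rad.
Bracket: h₀ sin ϕ sin δ + cos ϕ cos δ sin h₀ = 1.4558×-0.66523×0.12771 + 0.74664×0.99181×0.99340 = -0.123680 + 0.735638 = 0.611958.
Q̄ = (S_0/π) × [bracket] = (1361/π) × 0.611958 = 265.1 W/m².

Q̄ ≈ 265 W/m²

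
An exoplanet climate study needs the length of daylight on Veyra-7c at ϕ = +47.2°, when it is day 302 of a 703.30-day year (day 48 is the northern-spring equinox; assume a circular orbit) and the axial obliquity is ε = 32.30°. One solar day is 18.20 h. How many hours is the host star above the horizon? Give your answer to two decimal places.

12.03 h

Solar longitude: L_s = 360° × (302 − 48)/703.30 = 130.016°.
sin δ = sin 32.30° × sin 130.016° = 0.40924, so δ = +24.157°.
cos h₀ = −tan ϕ · tan δ = −tan(+47.2°) × tan(+24.157°) = -0.4844, so h₀ = 2.0764 rad = 118.97°.
Daylight = 2h₀/(2π) × 18.20 h = (2.0764/π) × 18.20 = 12.03 h.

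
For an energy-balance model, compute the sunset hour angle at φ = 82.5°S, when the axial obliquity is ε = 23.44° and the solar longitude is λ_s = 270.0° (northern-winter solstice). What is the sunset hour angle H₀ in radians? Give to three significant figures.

H₀ = 3.14 rad

Solar declination: sin δ = sin ε · sin λ_s = sin 23.44° × sin 270.0° = -0.39779, so δ = -23.440°.
Sunrise equation: cos H₀ = −tan φ · tan δ = -3.2933 ≤ −1, so the Sun never sets (polar day) and H₀ = π.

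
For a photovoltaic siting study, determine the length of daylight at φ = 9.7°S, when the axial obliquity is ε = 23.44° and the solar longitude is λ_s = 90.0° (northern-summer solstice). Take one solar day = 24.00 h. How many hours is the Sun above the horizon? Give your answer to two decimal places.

11.43 h

Solar declination: sin δ = sin ε · sin λ_s = sin 23.44° × sin 90.0° = 0.39779, so δ = +23.440°.
cos H₀ = −tan φ · tan δ = −tan(-9.7°) × tan(+23.440°) = 0.0741, so H₀ = 1.4966 rad = 85.75°.
Daylight = 2H₀/(2π) × 24.00 h = (1.4966/π) × 24.00 = 11.43 h.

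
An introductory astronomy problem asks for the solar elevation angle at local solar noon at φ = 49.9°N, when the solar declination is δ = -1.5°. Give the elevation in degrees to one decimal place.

At local noon the hour angle is zero, so the zenith angle equals |φ − δ| = |+49.9° − (-1.500°)| = 51.400°.
Elevation = 90° − 51.400° = 38.6°.

38.6°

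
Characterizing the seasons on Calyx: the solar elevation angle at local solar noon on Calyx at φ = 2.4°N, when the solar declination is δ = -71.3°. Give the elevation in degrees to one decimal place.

16.3°

At local noon the hour angle is zero, so the zenith angle equals |φ − δ| = |+2.4° − (-71.300°)| = 73.700°.
Elevation = 90° − 73.700° = 16.3°.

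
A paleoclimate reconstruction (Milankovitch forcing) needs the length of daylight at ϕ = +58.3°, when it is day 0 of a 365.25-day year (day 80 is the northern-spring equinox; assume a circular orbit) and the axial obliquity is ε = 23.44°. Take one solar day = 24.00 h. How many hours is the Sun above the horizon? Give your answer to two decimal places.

6.22 h

Solar longitude: L_s = 360° × (0 − 80)/365.25 = -78.850°, i.e. -78.850° + 360° = 281.150°.
sin δ = sin 23.44° × sin 281.150° = -0.39028, so δ = -22.972°.
cos h₀ = −tan ϕ · tan δ = −tan(+58.3°) × tan(-22.972°) = 0.6863, so h₀ = 0.8143 rad = 46.66°.
Daylight = 2h₀/(2π) × 24.00 h = (0.8143/π) × 24.00 = 6.22 h.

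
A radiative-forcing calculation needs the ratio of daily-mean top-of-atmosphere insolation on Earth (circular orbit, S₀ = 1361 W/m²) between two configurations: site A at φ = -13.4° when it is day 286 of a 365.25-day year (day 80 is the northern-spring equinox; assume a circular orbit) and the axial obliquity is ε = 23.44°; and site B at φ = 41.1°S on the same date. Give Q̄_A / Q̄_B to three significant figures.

— Configuration A (φ=-13.4°):
Solar longitude: λ_s = 360° × (286 − 80)/365.25 = 203.039°.
sin δ = sin 23.44° × sin 203.039° = -0.15568, so δ = -8.956°.
cos H₀ = −tan(-13.4°) tan(-8.956°) = -0.0375, H₀ = 1.6084 rad.
Bracket: H₀ sin φ sin δ + cos φ cos δ sin H₀ = 1.6084×-0.23175×-0.15568 + 0.97278×0.98781×0.99929 = 0.058029 + 0.960240 = 1.018269.
Q̄ = (S₀/π) × [bracket] = (1361/π) × 1.018269 = 441.13 W/m².
— Configuration B (φ=-41.1°):
cos H₀ = −tan(-41.1°) tan(-8.956°) = -0.1375, H₀ = 1.7087 rad.
Bracket: H₀ sin φ sin δ + cos φ cos δ sin H₀ = 1.7087×-0.65738×-0.15568 + 0.75356×0.98781×0.99050 = 0.174870 + 0.737303 = 0.912173.
Q̄ = (S₀/π) × [bracket] = (1361/π) × 0.912173 = 395.17 W/m².
Ratio Q̄_A / Q̄_B = 441.13 / 395.17 = 1.116.

Q̄_A / Q̄_B ≈ 1.12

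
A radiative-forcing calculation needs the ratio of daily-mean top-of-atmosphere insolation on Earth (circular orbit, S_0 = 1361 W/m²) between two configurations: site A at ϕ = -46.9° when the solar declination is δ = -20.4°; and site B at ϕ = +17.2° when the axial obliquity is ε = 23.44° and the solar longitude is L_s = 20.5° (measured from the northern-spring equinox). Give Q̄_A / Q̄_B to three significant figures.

— Configuration A (ϕ=-46.9°):
cos h₀ = −tan(-46.9°) tan(-20.400°) = -0.3974, h₀ = 1.9795 rad.
Bracket: h₀ sin ϕ sin δ + cos ϕ cos δ sin h₀ = 1.9795×-0.73016×-0.34857 + 0.68327×0.93728×0.91764 = 0.503806 + 0.587671 = 1.091477.
Q̄ = (S_0/π) × [bracket] = (1361/π) × 1.091477 = 472.85 W/m².
— Configuration B (ϕ=+17.2°):
Solar declination: sin δ = sin ε · sin L_s = sin 23.44° × sin 20.5° = 0.13931, so δ = +8.008°.
cos h₀ = −tan(+17.2°) tan(+8.008°) = -0.0435, h₀ = 1.6144 rad.
Bracket: h₀ sin ϕ sin δ + cos ϕ cos δ sin h₀ = 1.6144×0.29571×0.13931 + 0.95528×0.99025×0.99905 = 0.066506 + 0.945067 = 1.011573.
Q̄ = (S_0/π) × [bracket] = (1361/π) × 1.011573 = 438.23 W/m².
Ratio Q̄_A / Q̄_B = 472.85 / 438.23 = 1.079.

Q̄_A / Q̄_B ≈ 1.08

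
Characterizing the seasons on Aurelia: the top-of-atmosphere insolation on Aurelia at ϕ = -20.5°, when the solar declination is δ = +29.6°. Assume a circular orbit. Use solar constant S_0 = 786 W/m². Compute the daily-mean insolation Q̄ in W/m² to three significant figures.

Q̄ ≈ 140 W/m²

cos h₀ = −tan(-20.5°) tan(+29.600°) = 0.2124, h₀ = 1.3568 rad.
Bracket: h₀ sin ϕ sin δ + cos ϕ cos δ sin h₀ = 1.3568×-0.35021×0.49394 + 0.93667×0.86949×0.97718 = -0.234703 + 0.795840 = 0.561137.
Q̄ = (S_0/π) × [bracket] = (786/π) × 0.561137 = 140.4 W/m².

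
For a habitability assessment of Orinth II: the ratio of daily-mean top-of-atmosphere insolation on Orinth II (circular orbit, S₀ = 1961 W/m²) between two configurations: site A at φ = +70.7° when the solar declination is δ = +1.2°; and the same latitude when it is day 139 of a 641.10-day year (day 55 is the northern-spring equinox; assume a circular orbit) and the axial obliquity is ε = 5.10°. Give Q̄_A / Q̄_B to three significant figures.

— Configuration A (φ=+70.7°):
cos H₀ = −tan(+70.7°) tan(+1.200°) = -0.0598, H₀ = 1.6306 rad.
Bracket: H₀ sin φ sin δ + cos φ cos δ sin H₀ = 1.6306×0.94380×0.02094 + 0.33051×0.99978×0.99821 = 0.032226 + 0.329846 = 0.362072.
Q̄ = (S₀/π) × [bracket] = (1961/π) × 0.362072 = 226.01 W/m².
— Configuration B (φ=+70.7°):
Solar longitude: λ_s = 360° × (139 − 55)/641.10 = 47.169°.
sin δ = sin 5.10° × sin 47.169° = 0.06519, so δ = +3.738°.
cos H₀ = −tan(+70.7°) tan(+3.738°) = -0.1866, H₀ = 1.7585 rad.
Bracket: H₀ sin φ sin δ + cos φ cos δ sin H₀ = 1.7585×0.94380×0.06519 + 0.33051×0.99787×0.98244 = 0.108194 + 0.324015 = 0.432209.
Q̄ = (S₀/π) × [bracket] = (1961/π) × 0.432209 = 269.79 W/m².
Ratio Q̄_A / Q̄_B = 226.01 / 269.79 = 0.8377.

Q̄_A / Q̄_B ≈ 0.838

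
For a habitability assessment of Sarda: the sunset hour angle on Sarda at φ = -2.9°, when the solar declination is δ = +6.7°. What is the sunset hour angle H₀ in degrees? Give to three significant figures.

cos H₀ = −tan φ · tan δ = −tan(-2.9°) × tan(+6.700°) = 0.0060, so H₀ = 1.5648 rad = 89.66°.

H₀ = 89.7°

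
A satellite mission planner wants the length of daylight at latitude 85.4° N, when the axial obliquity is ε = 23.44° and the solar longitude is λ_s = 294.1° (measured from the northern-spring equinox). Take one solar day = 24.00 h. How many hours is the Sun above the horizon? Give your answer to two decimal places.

0.00 h

Solar declination: sin δ = sin ε · sin λ_s = sin 23.44° × sin 294.1° = -0.36311, so δ = -21.292°.
cos H₀ = −tan φ · tan δ = 4.8437 ≥ 1, so the Sun never rises (polar night) and H₀ = 0.
Daylight = 2H₀/(2π) × 24.00 h = (0.0000/π) × 24.00 = 0.00 h.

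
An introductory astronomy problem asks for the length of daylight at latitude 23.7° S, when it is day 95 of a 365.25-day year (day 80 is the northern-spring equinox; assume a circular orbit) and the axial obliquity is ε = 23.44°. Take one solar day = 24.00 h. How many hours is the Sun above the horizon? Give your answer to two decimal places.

11.66 h

Solar longitude: λ_s = 360° × (95 − 80)/365.25 = 14.784°.
sin δ = sin 23.44° × sin 14.784° = 0.10151, so δ = +5.826°.
cos H₀ = −tan φ · tan δ = −tan(-23.7°) × tan(+5.826°) = 0.0448, so H₀ = 1.5260 rad = 87.43°.
Daylight = 2H₀/(2π) × 24.00 h = (1.5260/π) × 24.00 = 11.66 h.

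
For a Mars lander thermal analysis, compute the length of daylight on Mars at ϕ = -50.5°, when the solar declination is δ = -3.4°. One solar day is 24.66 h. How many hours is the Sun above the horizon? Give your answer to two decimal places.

12.90 h

cos h₀ = −tan ϕ · tan δ = −tan(-50.5°) × tan(-3.400°) = -0.0721, so h₀ = 1.6429 rad = 94.13°.
Daylight = 2h₀/(2π) × 24.66 h = (1.6429/π) × 24.66 = 12.90 h.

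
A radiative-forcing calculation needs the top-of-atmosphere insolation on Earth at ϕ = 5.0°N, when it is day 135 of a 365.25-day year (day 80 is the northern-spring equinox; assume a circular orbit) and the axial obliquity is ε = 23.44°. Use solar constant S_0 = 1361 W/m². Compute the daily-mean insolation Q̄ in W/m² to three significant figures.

Q̄ ≈ 428 W/m²

Solar longitude: L_s = 360° × (135 − 80)/365.25 = 54.209°.
sin δ = sin 23.44° × sin 54.209° = 0.32267, so δ = +18.824°.
cos h₀ = −tan(+5.0°) tan(+18.824°) = -0.0298, h₀ = 1.6006 rad.
Bracket: h₀ sin ϕ sin δ + cos ϕ cos δ sin h₀ = 1.6006×0.08716×0.32267 + 0.99619×0.94651×0.99956 = 0.045015 + 0.942489 = 0.987504.
Q̄ = (S_0/π) × [bracket] = (1361/π) × 0.987504 = 427.8 W/m².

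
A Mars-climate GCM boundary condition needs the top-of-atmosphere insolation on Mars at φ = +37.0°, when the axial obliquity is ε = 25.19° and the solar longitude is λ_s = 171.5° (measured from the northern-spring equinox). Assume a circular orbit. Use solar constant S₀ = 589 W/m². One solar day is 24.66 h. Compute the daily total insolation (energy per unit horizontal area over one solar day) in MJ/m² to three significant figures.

14.3 MJ/m²

Solar declination: sin δ = sin ε · sin λ_s = sin 25.19° × sin 171.5° = 0.06291, so δ = +3.607°.
cos H₀ = −tan(+37.0°) tan(+3.607°) = -0.0475, H₀ = 1.6183 rad.
Bracket: H₀ sin φ sin δ + cos φ cos δ sin H₀ = 1.6183×0.60182×0.06291 + 0.79864×0.99802×0.99887 = 0.061270 + 0.796158 = 0.857428.
Q̄ = (S₀/π) × [bracket] = (589/π) × 0.857428 = 160.75 W/m².
Daily total = Q̄ × 24.66 h × 3600 s/h = 160.75 × 24.66 × 3600 / 10⁶ = 14.27 MJ/m².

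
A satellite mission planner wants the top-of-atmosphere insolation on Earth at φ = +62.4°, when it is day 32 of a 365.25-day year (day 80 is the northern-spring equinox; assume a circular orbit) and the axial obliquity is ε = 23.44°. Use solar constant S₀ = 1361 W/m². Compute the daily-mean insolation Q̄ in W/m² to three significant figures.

Q̄ ≈ 49.5 W/m²

Solar longitude: λ_s = 360° × (32 − 80)/365.25 = -47.310°, i.e. -47.310° + 360° = 312.690°.
sin δ = sin 23.44° × sin 312.690° = -0.29239, so δ = -17.001°.
cos H₀ = −tan(+62.4°) tan(-17.001°) = 0.5848, H₀ = 0.9461 rad.
Bracket: H₀ sin φ sin δ + cos φ cos δ sin H₀ = 0.9461×0.88620×-0.29239 + 0.46330×0.95630×0.81115 = -0.245150 + 0.359383 = 0.114233.
Q̄ = (S₀/π) × [bracket] = (1361/π) × 0.114233 = 49.49 W/m².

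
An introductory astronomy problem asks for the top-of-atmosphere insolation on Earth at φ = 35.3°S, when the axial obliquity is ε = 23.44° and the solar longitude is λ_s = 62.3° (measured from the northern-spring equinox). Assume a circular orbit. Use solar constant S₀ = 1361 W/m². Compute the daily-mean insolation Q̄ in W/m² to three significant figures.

Solar declination: sin δ = sin ε · sin λ_s = sin 23.44° × sin 62.3° = 0.35220, so δ = +20.622°.
cos H₀ = −tan(-35.3°) tan(+20.622°) = 0.2664, H₀ = 1.3011 rad.
Bracket: H₀ sin φ sin δ + cos φ cos δ sin H₀ = 1.3011×-0.57786×0.35220 + 0.81614×0.93592×0.96385 = -0.264803 + 0.736229 = 0.471426.
Q̄ = (S₀/π) × [bracket] = (1361/π) × 0.471426 = 204.2 W/m².

Q̄ ≈ 204 W/m²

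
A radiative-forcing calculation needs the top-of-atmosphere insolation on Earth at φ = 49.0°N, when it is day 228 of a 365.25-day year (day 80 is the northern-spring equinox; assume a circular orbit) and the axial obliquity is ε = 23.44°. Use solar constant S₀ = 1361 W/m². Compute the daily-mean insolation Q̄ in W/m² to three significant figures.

Q̄ ≈ 401 W/m²

Solar longitude: λ_s = 360° × (228 − 80)/365.25 = 145.873°.
sin δ = sin 23.44° × sin 145.873° = 0.22317, so δ = +12.895°.
cos H₀ = −tan(+49.0°) tan(+12.895°) = -0.2634, H₀ = 1.8373 rad.
Bracket: H₀ sin φ sin δ + cos φ cos δ sin H₀ = 1.8373×0.75471×0.22317 + 0.65606×0.97478×0.96469 = 0.309454 + 0.616933 = 0.926387.
Q̄ = (S₀/π) × [bracket] = (1361/π) × 0.926387 = 401.3 W/m².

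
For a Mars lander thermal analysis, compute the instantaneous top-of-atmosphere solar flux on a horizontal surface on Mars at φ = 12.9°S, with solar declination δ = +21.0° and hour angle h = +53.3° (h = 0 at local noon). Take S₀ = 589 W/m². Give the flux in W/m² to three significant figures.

cos θ_z = sin φ sin δ + cos φ cos δ cos h = -0.080006 + 0.543850 = 0.463844.
Flux = S₀ · cos θ_z = 589 × 0.463844 = 273.2 W/m².

273 W/m²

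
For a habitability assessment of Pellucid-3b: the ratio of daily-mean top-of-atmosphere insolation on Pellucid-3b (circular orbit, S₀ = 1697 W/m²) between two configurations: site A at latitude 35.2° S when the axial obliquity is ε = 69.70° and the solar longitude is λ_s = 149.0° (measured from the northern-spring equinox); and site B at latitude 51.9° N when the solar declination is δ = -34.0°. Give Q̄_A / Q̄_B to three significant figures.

— Configuration A (φ=-35.2°):
Solar declination: sin δ = sin ε · sin λ_s = sin 69.70° × sin 149.0° = 0.48305, so δ = +28.885°.
cos H₀ = −tan(-35.2°) tan(+28.885°) = 0.3892, H₀ = 1.1711 rad.
Bracket: H₀ sin φ sin δ + cos φ cos δ sin H₀ = 1.1711×-0.57643×0.48305 + 0.81714×0.87559×0.92117 = -0.326086 + 0.659078 = 0.332992.
Q̄ = (S₀/π) × [bracket] = (1697/π) × 0.332992 = 179.87 W/m².
— Configuration B (φ=+51.9°):
cos H₀ = −tan(+51.9°) tan(-34.000°) = 0.8602, H₀ = 0.5351 rad.
Bracket: H₀ sin φ sin δ + cos φ cos δ sin H₀ = 0.5351×0.78694×-0.55919 + 0.61704×0.82904×0.50990 = -0.235470 + 0.260840 = 0.025370.
Q̄ = (S₀/π) × [bracket] = (1697/π) × 0.025370 = 13.704 W/m².
Ratio Q̄_A / Q̄_B = 179.87 / 13.704 = 13.13.

Q̄_A / Q̄_B ≈ 13.1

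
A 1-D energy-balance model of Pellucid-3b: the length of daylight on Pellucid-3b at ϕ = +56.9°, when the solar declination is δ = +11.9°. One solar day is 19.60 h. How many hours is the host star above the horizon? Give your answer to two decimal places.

cos h₀ = −tan ϕ · tan δ = −tan(+56.9°) × tan(+11.900°) = -0.3233, so h₀ = 1.9000 rad = 108.86°.
Daylight = 2h₀/(2π) × 19.60 h = (1.9000/π) × 19.60 = 11.85 h.

11.85 h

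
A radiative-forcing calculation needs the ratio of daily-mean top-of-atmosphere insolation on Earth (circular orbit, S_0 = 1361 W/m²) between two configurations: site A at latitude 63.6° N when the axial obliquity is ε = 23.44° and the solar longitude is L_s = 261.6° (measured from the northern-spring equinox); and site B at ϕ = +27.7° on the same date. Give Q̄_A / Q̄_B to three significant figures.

Q̄_A / Q̄_B ≈ 0.0362

— Configuration A (ϕ=+63.6°):
Solar declination: sin δ = sin ε · sin L_s = sin 23.44° × sin 261.6° = -0.39352, so δ = -23.174°.
cos h₀ = −tan(+63.6°) tan(-23.174°) = 0.8623, h₀ = 0.5310 rad.
Bracket: h₀ sin ϕ sin δ + cos ϕ cos δ sin h₀ = 0.5310×0.89571×-0.39352 + 0.44464×0.91932×0.50637 = -0.187167 + 0.206987 = 0.019820.
Q̄ = (S_0/π) × [bracket] = (1361/π) × 0.019820 = 8.5864 W/m².
— Configuration B (ϕ=+27.7°):
cos h₀ = −tan(+27.7°) tan(-23.174°) = 0.2247, h₀ = 1.3441 rad.
Bracket: h₀ sin ϕ sin δ + cos ϕ cos δ sin h₀ = 1.3441×0.46484×-0.39352 + 0.88539×0.91932×0.97442 = -0.245868 + 0.793136 = 0.547268.
Q̄ = (S_0/π) × [bracket] = (1361/π) × 0.547268 = 237.09 W/m².
Ratio Q̄_A / Q̄_B = 8.5864 / 237.09 = 0.03622.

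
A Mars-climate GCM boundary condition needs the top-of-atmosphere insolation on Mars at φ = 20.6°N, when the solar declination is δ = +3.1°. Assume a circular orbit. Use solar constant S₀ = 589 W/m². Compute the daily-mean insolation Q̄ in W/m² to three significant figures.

cos H₀ = −tan(+20.6°) tan(+3.100°) = -0.0204, H₀ = 1.5912 rad.
Bracket: H₀ sin φ sin δ + cos φ cos δ sin H₀ = 1.5912×0.35184×0.05408 + 0.93606×0.99854×0.99979 = 0.030277 + 0.934497 = 0.964774.
Q̄ = (S₀/π) × [bracket] = (589/π) × 0.964774 = 180.9 W/m².

Q̄ ≈ 181 W/m²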